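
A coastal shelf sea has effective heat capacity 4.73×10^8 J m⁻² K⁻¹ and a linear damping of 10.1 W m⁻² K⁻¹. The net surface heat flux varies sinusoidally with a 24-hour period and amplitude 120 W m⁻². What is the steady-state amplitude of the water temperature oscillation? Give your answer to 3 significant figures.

0.00349 K

Areal heat capacity C = 4.73×10^8 J m⁻² K⁻¹ (given).
Angular frequency ω = 2π / T = 2π / 86400 s = 7.27×10^-5 s⁻¹.
√((Cω)² + λ²) = √((34400)² + 10.1²) = 34400 W/(m²·K).
Amplitude A = F₀ / √((Cω)²+λ²) = 120 / 34400 = 0.00349 K.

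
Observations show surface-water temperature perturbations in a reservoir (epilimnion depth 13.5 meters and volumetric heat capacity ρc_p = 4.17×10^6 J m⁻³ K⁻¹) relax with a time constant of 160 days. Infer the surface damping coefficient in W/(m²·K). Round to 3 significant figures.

4.07

Areal heat capacity C = ρc_p × D = 4.17×10^6 × 13.5 = 5.63×10^7 J/(m^2 K).
τ = 160 days = 1.38×10^7 s.
λ = C / τ = 5.63×10^7 / 1.38×10^7 = 4.07 W/(m²·K).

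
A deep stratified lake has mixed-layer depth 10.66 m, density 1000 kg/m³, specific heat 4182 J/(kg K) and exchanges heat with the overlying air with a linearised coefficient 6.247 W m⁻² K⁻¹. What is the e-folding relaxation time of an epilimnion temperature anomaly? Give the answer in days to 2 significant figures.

83 days

Areal heat capacity C = ρ c_p D = 1000 × 4182 × 10.66 = 4.46×10^7 J/(m^2 K).
Relaxation time τ = C / λ = 4.46×10^7 / 6.247 = 7.14×10^6 s.
In days: 7.14×10^6 s / (86400 s/day) = 82.6 days.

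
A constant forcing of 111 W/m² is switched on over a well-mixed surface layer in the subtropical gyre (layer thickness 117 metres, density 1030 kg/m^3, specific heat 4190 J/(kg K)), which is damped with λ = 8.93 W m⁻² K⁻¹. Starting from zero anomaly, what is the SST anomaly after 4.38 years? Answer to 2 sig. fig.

11 K

Areal heat capacity C = ρ c_p D = 1030 × 4190 × 117 = 5.05×10^8 J/(m^2 K).
τ = C / λ = 5.05×10^8 / 8.93 = 5.65×10^7 s.
Equilibrium anomaly ΔT_eq = F / λ = 111 / 8.93 = 12.4 K.
t = 4.38 years = 1.38×10^8 s, so t/τ = 2.44.
ΔT(t) = ΔT_eq (1 − e^(−t/τ)) = 12.4 × (1 − e^−2.44) = 11.4 K.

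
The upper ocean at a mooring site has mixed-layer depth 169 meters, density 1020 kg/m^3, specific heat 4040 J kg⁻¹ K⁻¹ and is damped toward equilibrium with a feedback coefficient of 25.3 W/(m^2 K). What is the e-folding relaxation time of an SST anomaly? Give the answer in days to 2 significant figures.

320 days

Areal heat capacity C = ρ c_p D = 1020 × 4040 × 169 = 6.96×10^8 J m⁻² K⁻¹.
Relaxation time τ = C / λ = 6.96×10^8 / 25.3 = 2.75×10^7 s.
In days: 2.75×10^7 s / (86400 s/day) = 319 days.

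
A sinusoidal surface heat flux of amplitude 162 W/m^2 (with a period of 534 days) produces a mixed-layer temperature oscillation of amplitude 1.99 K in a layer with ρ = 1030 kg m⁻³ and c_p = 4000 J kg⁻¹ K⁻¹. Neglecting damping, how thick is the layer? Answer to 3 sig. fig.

145 m

ω = 2π / 4.61×10^7 s = 1.36×10^-7 s⁻¹.
Required C = F₀ / (A ω) = 162 / (1.99 × 1.36×10^-7) = 5.98×10^8 J/(m²·K).
D = C / (ρ c_p) = 5.98×10^8 / (1030 × 4000) = 145 m.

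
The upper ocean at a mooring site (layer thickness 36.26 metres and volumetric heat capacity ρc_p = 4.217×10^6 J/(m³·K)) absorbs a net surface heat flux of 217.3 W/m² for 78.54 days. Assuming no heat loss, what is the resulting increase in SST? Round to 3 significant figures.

9.64 K

Areal heat capacity C = ρc_p × D = 4.217×10^6 × 36.26 = 1.53×10^8 J/(m²·K).
Net heat input Q = F Δt = 217.3 × (78.54 days × 86400 s/day) = 1.47×10^9 J/m².
ΔT = Q / C = 1.47×10^9 / 1.53×10^8 = 9.64 K.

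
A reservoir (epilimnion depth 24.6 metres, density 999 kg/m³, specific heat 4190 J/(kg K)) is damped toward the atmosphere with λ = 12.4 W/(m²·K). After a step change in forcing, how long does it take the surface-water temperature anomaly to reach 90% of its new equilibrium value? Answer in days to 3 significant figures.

221 days

Areal heat capacity C = ρ c_p D = 999 × 4190 × 24.6 = 1.03×10^8 J/(m^2 K).
τ = C / λ = 1.03×10^8 / 12.4 = 8.30×10^6 s.
Fraction reached: 1 − e^(−t/τ) = 0.90 ⇒ t = −τ ln(1 − 0.90) = τ × 2.30.
t = 1.91×10^7 s = 221 days.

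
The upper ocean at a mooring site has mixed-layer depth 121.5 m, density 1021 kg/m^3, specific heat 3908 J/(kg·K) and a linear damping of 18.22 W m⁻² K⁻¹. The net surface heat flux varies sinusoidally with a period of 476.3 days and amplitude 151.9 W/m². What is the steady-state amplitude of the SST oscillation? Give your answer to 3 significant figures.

1.99 K

Areal heat capacity C = ρ c_p D = 1021 × 3908 × 121.5 = 4.85×10^8 J m⁻² K⁻¹.
Angular frequency ω = 2π / T = 2π / 4.12×10^7 s = 1.53×10^-7 s⁻¹.
√((Cω)² + λ²) = √((74.0)² + 18.22²) = 76.2 W/(m²·K).
Amplitude A = F₀ / √((Cω)²+λ²) = 151.9 / 76.2 = 1.99 K.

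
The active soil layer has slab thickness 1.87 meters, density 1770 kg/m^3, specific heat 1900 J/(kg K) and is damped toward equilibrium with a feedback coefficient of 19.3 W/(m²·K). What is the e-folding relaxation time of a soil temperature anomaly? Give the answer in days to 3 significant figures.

3.77 days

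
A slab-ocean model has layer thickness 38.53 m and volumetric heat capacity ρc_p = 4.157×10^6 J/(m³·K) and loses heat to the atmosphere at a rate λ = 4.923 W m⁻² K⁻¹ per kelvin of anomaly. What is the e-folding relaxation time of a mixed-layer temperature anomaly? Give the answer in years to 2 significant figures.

1.0 years

Areal heat capacity C = ρc_p × D = 4.157×10^6 × 38.53 = 1.60×10^8 J/(m^2 K).
Relaxation time τ = C / λ = 1.60×10^8 / 4.923 = 3.25×10^7 s.
In years: 3.25×10^7 s / (3.156×10^7 s/year) = 1.03 years.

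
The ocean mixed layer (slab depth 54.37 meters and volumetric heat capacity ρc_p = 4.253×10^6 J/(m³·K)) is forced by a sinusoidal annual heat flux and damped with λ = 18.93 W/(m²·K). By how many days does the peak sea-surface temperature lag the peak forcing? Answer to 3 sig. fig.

68.6 days

Areal heat capacity C = ρc_p × D = 4.253×10^6 × 54.37 = 2.31×10^8 J/(m²·K).
ω = 2π / 3.15×10^7 s = 1.99×10^-7 s⁻¹.
Phase lag φ = arctan(Cω/λ) = arctan(46.1/18.93) = 1.18 rad.
Time lag = φ / ω = 1.18 / 1.99×10^-7 = 5.93×10^6 s = 68.6 days.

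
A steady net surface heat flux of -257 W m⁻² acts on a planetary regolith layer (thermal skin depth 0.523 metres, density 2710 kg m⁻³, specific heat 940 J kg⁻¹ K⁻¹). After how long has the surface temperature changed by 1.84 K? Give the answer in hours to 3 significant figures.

Areal heat capacity C = ρ c_p D = 2710 × 940 × 0.523 = 1.33×10^6 J m⁻² K⁻¹.
Time required: Δt = C ΔT / F = 1.33×10^6 × -1.84 / -257 = 9540 s.
In hours: 9540 s / (3600 s/hour) = 2.65 hours.

2.65 hours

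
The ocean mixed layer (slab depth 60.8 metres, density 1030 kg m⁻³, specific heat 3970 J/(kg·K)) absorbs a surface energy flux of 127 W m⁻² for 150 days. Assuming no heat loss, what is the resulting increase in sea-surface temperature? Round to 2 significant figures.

Areal heat capacity C = ρ c_p D = 1030 × 3970 × 60.8 = 2.49×10^8 J m⁻² K⁻¹.
Net heat input Q = F Δt = 127 × (150 days × 86400 s/day) = 1.65×10^9 J/m².
ΔT = Q / C = 1.65×10^9 / 2.49×10^8 = 6.62 K.

6.6 K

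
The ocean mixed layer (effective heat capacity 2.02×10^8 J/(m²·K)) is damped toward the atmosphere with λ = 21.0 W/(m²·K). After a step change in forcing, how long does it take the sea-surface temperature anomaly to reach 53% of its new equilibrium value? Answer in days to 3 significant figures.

84.1 days

Areal heat capacity C = 2.02×10^8 J/(m²·K) (given).
τ = C / λ = 2.02×10^8 / 21.0 = 9.62×10^6 s.
Fraction reached: 1 − e^(−t/τ) = 0.53 ⇒ t = −τ ln(1 − 0.53) = τ × 0.755.
t = 7.26×10^6 s = 84.1 days.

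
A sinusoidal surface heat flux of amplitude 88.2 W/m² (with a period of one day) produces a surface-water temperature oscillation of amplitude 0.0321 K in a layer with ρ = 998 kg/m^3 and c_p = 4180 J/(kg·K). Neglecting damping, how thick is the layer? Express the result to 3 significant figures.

9.06 m

ω = 2π / 86400 s = 7.27×10^-5 s⁻¹.
Required C = F₀ / (A ω) = 88.2 / (0.0321 × 7.27×10^-5) = 3.78×10^7 J/(m²·K).
D = C / (ρ c_p) = 3.78×10^7 / (998 × 4180) = 9.06 m.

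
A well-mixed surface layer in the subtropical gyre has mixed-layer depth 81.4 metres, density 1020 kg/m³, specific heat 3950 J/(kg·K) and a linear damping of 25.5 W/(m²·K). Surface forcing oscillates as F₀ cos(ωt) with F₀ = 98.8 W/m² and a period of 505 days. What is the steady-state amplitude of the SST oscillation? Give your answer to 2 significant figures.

1.8 K

Areal heat capacity C = ρ c_p D = 1020 × 3950 × 81.4 = 3.28×10^8 J/(m²·K).
Angular frequency ω = 2π / T = 2π / 4.36×10^7 s = 1.44×10^-7 s⁻¹.
√((Cω)² + λ²) = √((47.2)² + 25.5²) = 53.7 W/(m²·K).
Amplitude A = F₀ / √((Cω)²+λ²) = 98.8 / 53.7 = 1.84 K.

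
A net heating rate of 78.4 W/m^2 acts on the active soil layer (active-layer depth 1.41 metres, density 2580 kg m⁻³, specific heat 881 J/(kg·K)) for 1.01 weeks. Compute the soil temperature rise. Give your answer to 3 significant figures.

Areal heat capacity C = ρ c_p D = 2580 × 881 × 1.41 = 3.20×10^6 J/(m^2 K).
Net heat input Q = F Δt = 78.4 × (1.01 weeks × 6.048×10^5 s/week) = 4.79×10^7 J/m².
ΔT = Q / C = 4.79×10^7 / 3.20×10^6 = 14.9 K.

14.9 K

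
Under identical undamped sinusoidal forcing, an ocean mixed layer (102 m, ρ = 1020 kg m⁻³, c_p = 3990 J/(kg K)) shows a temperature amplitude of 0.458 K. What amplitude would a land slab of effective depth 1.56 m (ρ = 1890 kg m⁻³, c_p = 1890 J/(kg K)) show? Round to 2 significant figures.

34 K

C_ocean = 4.15×10^8 J/(m²·K); C_land = 5.57×10^6 J/(m²·K).
A ∝ 1/C ⇒ A_land = A_ocean × C_ocean/C_land = 0.458 × 74.5 = 34.1 K.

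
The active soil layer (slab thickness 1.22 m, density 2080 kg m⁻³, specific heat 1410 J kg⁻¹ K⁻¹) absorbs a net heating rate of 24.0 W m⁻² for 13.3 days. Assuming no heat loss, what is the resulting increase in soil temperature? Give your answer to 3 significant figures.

7.71 K

Areal heat capacity C = ρ c_p D = 2080 × 1410 × 1.22 = 3.58×10^6 J/(m²·K).
Net heat input Q = F Δt = 24.0 × (13.3 days × 86400 s/day) = 2.76×10^7 J/m².
ΔT = Q / C = 2.76×10^7 / 3.58×10^6 = 7.71 K.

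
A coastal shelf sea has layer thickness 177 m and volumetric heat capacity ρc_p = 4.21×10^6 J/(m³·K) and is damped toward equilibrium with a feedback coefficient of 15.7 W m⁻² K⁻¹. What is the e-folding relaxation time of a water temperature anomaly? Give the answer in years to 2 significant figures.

1.5 years

Areal heat capacity C = ρc_p × D = 4.21×10^6 × 177 = 7.45×10^8 J/(m²·K).
Relaxation time τ = C / λ = 7.45×10^8 / 15.7 = 4.75×10^7 s.
In years: 4.75×10^7 s / (3.156×10^7 s/year) = 1.50 years.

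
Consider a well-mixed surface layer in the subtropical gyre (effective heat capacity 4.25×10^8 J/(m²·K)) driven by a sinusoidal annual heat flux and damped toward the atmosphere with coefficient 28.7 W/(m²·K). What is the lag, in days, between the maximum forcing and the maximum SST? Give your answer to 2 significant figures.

72 days

Areal heat capacity C = 4.25×10^8 J/(m²·K) (given).
ω = 2π / 3.15×10^7 s = 1.99×10^-7 s⁻¹.
Phase lag φ = arctan(Cω/λ) = arctan(84.7/28.7) = 1.24 rad.
Time lag = φ / ω = 1.24 / 1.99×10^-7 = 6.24×10^6 s = 72.3 days.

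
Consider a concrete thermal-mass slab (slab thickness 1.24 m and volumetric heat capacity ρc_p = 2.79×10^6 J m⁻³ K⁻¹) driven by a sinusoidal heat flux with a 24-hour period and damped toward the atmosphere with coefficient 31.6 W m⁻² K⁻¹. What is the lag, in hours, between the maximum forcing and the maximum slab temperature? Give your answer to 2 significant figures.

5.5 hours

Areal heat capacity C = ρc_p × D = 2.79×10^6 × 1.24 = 3.46×10^6 J m⁻² K⁻¹.
ω = 2π / 86400 s = 7.27×10^-5 s⁻¹.
Phase lag φ = arctan(Cω/λ) = arctan(252/31.6) = 1.45 rad.
Time lag = φ / ω = 1.45 / 7.27×10^-5 = 19900 s = 5.52 hours.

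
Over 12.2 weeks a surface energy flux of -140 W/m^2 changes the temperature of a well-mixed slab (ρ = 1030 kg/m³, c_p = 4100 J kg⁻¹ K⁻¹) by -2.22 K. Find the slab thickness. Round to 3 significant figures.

110 m

Heat input Q = F Δt = -140 × 7.38×10^6 s = -1.03×10^9 J/m².
Required areal heat capacity C = Q / ΔT = 4.65×10^8 J/(m²·K).
Depth D = C / (ρ c_p) = 4.65×10^8 / (1030 × 4100) = 110 m.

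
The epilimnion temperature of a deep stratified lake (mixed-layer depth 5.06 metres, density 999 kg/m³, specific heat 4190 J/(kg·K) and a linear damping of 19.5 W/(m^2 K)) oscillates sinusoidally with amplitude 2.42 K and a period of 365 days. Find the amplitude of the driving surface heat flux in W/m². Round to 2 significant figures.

Areal heat capacity C = ρ c_p D = 999 × 4190 × 5.06 = 2.12×10^7 J m⁻² K⁻¹.
ω = 2π / 3.15×10^7 s = 1.99×10^-7 s⁻¹.
√((Cω)² + λ²) = √((4.22)² + 19.5²) = 20.0 W/(m²·K).
F₀ = A × √((Cω)²+λ²) = 2.42 × 20.0 = 48.3 W/m².

48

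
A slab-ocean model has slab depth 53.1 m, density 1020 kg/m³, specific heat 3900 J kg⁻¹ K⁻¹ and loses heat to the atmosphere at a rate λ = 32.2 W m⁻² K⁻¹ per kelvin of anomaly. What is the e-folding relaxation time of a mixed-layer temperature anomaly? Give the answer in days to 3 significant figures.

Areal heat capacity C = ρ c_p D = 1020 × 3900 × 53.1 = 2.11×10^8 J/(m^2 K).
Relaxation time τ = C / λ = 2.11×10^8 / 32.2 = 6.56×10^6 s.
In days: 6.56×10^6 s / (86400 s/day) = 75.9 days.

75.9 days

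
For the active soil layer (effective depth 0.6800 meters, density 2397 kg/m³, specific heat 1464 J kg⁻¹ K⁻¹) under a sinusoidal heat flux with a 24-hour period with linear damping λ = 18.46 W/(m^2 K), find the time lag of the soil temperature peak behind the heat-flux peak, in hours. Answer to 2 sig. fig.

5.6 hours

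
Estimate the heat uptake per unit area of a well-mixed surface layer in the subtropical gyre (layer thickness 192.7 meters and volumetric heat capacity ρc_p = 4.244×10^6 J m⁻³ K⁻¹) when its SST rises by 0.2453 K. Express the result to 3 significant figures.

2.01×10^8

Areal heat capacity C = ρc_p × D = 4.244×10^6 × 192.7 = 8.18×10^8 J/(m^2 K).
ΔQ = C ΔT = 8.18×10^8 × 0.2453 = 2.01×10^8 J/m².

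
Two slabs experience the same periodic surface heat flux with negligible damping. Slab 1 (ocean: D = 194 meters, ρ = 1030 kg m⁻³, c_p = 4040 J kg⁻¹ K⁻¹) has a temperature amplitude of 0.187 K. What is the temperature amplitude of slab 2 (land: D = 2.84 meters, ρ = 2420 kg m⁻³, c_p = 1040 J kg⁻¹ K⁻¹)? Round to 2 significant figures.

C_ocean = 8.07×10^8 J/(m²·K); C_land = 7.15×10^6 J/(m²·K).
A ∝ 1/C ⇒ A_land = A_ocean × C_ocean/C_land = 0.187 × 113 = 21.1 K.

21 K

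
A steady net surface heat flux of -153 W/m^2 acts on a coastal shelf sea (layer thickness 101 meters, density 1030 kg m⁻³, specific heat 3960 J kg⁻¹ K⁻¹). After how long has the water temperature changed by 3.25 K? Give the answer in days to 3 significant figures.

101 days

Areal heat capacity C = ρ c_p D = 1030 × 3960 × 101 = 4.12×10^8 J/(m^2 K).
Time required: Δt = C ΔT / F = 4.12×10^8 × -3.25 / -153 = 8.75×10^6 s.
In days: 8.75×10^6 s / (86400 s/day) = 101 days.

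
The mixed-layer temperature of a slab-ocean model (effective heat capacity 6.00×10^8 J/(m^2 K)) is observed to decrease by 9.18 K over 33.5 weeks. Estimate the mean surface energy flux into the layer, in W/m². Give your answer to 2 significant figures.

-270

Areal heat capacity C = 6.00×10^8 J/(m^2 K) (given).
Required heat per unit area: Q = C ΔT = 6.00×10^8 × -9.18 = -5.51×10^9 J/m².
Flux F = Q / Δt = -5.51×10^9 / 2.03×10^7 s = -272 W/m².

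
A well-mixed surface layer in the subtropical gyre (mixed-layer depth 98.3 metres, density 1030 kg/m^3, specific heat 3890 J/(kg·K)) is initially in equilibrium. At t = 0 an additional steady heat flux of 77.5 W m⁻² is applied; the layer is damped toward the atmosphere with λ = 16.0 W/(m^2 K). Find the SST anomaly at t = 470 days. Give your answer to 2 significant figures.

3.9 K

Areal heat capacity C = ρ c_p D = 1030 × 3890 × 98.3 = 3.94×10^8 J/(m^2 K).
τ = C / λ = 3.94×10^8 / 16.0 = 2.46×10^7 s.
Equilibrium anomaly ΔT_eq = F / λ = 77.5 / 16.0 = 4.84 K.
t = 470 days = 4.06×10^7 s, so t/τ = 1.65.
ΔT(t) = ΔT_eq (1 − e^(−t/τ)) = 4.84 × (1 − e^−1.65) = 3.91 K.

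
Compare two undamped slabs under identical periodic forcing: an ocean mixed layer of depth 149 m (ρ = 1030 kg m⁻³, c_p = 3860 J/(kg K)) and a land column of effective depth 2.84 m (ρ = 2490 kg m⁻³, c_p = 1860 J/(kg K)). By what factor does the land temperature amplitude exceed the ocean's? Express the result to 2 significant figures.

45

C_ocean = 1030 × 3860 × 149 = 5.92×10^8 J/(m²·K).
C_land = 2490 × 1860 × 2.84 = 1.32×10^7 J/(m²·K).
Undamped amplitude ∝ 1/C, so A_land/A_ocean = C_ocean/C_land = 45.0.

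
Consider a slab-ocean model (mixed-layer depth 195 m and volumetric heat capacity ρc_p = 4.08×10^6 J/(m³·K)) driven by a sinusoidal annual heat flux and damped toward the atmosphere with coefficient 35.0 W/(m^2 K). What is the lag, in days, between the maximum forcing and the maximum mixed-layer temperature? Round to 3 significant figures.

Areal heat capacity C = ρc_p × D = 4.08×10^6 × 195 = 7.96×10^8 J/(m^2 K).
ω = 2π / 3.15×10^7 s = 1.99×10^-7 s⁻¹.
Phase lag φ = arctan(Cω/λ) = arctan(159/35.0) = 1.35 rad.
Time lag = φ / ω = 1.35 / 1.99×10^-7 = 6.79×10^6 s = 78.6 days.

78.6 days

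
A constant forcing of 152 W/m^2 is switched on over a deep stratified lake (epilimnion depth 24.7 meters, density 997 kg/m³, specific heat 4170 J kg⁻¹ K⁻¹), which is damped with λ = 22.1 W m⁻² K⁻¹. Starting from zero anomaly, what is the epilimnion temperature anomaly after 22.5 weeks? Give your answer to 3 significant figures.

Areal heat capacity C = ρ c_p D = 997 × 4170 × 24.7 = 1.03×10^8 J/(m²·K).
τ = C / λ = 1.03×10^8 / 22.1 = 4.65×10^6 s.
Equilibrium anomaly ΔT_eq = F / λ = 152 / 22.1 = 6.88 K.
t = 22.5 weeks = 1.36×10^7 s, so t/τ = 2.93.
ΔT(t) = ΔT_eq (1 − e^(−t/τ)) = 6.88 × (1 − e^−2.93) = 6.51 K.

6.51 K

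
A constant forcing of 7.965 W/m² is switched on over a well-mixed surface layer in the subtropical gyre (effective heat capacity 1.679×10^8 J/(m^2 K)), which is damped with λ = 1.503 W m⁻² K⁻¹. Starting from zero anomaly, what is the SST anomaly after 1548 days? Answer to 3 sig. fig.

Areal heat capacity C = 1.679×10^8 J/(m^2 K) (given).
τ = C / λ = 1.68×10^8 / 1.503 = 1.12×10^8 s.
Equilibrium anomaly ΔT_eq = F / λ = 7.965 / 1.503 = 5.30 K.
t = 1548 days = 1.34×10^8 s, so t/τ = 1.20.
ΔT(t) = ΔT_eq (1 − e^(−t/τ)) = 5.30 × (1 − e^−1.20) = 3.70 K.

3.70 K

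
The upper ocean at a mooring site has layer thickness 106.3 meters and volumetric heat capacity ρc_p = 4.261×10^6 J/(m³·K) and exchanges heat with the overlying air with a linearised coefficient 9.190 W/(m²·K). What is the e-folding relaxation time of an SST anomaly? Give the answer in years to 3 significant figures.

Areal heat capacity C = ρc_p × D = 4.261×10^6 × 106.3 = 4.53×10^8 J m⁻² K⁻¹.
Relaxation time τ = C / λ = 4.53×10^8 / 9.190 = 4.93×10^7 s.
In years: 4.93×10^7 s / (3.156×10^7 s/year) = 1.56 years.

1.56 years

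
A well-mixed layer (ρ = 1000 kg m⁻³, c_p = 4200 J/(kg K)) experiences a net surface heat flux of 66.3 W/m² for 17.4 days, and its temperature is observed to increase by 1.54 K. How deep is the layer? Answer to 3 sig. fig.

15.4 m

Heat input Q = F Δt = 66.3 × 1.50×10^6 s = 9.97×10^7 J/m².
Required areal heat capacity C = Q / ΔT = 6.47×10^7 J/(m²·K).
Depth D = C / (ρ c_p) = 6.47×10^7 / (1000 × 4200) = 15.4 m.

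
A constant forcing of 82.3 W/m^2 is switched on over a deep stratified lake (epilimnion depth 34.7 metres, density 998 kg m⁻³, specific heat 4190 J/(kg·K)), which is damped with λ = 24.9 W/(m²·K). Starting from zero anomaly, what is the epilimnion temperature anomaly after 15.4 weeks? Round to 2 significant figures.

2.6 K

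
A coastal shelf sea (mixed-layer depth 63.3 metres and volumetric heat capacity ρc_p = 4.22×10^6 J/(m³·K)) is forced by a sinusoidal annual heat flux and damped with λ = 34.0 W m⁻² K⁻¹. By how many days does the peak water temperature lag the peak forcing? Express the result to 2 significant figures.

Areal heat capacity C = ρc_p × D = 4.22×10^6 × 63.3 = 2.67×10^8 J/(m^2 K).
ω = 2π / 3.15×10^7 s = 1.99×10^-7 s⁻¹.
Phase lag φ = arctan(Cω/λ) = arctan(53.2/34.0) = 1.00 rad.
Time lag = φ / ω = 1.00 / 1.99×10^-7 = 5.03×10^6 s = 58.2 days.

58 days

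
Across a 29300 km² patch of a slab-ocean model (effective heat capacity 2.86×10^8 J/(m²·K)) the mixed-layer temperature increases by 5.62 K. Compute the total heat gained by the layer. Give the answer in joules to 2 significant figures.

Areal heat capacity C = 2.86×10^8 J/(m²·K) (given).
Heat per unit area: q = C ΔT = 2.86×10^8 × 5.62 = 1.61×10^9 J/m².
Total heat: Q = q × A = 1.61×10^9 × (29300 × 10⁶ m²) = 4.71×10^19 J.

4.7×10^19 J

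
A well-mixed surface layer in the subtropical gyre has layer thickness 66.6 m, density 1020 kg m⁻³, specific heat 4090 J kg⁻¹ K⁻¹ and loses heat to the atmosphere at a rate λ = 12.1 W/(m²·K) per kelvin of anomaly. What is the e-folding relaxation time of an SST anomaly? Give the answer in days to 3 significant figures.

Areal heat capacity C = ρ c_p D = 1020 × 4090 × 66.6 = 2.78×10^8 J/(m^2 K).
Relaxation time τ = C / λ = 2.78×10^8 / 12.1 = 2.30×10^7 s.
In days: 2.30×10^7 s / (86400 s/day) = 266 days.

266 days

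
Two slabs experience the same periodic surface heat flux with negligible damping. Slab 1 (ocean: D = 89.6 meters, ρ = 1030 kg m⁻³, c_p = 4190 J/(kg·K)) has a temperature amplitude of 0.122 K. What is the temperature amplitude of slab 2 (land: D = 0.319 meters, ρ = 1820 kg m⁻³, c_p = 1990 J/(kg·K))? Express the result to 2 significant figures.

C_ocean = 3.87×10^8 J/(m²·K); C_land = 1.16×10^6 J/(m²·K).
A ∝ 1/C ⇒ A_land = A_ocean × C_ocean/C_land = 0.122 × 335 = 40.8 K.

41 K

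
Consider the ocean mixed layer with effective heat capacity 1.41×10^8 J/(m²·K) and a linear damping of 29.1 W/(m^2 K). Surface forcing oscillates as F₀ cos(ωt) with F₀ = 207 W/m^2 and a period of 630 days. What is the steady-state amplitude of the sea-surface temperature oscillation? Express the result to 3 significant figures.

6.21 K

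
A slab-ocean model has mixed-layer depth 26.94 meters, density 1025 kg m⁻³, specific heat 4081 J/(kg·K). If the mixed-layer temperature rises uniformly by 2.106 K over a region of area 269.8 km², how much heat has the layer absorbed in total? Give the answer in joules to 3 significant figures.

Areal heat capacity C = ρ c_p D = 1025 × 4081 × 26.94 = 1.13×10^8 J/(m^2 K).
Heat per unit area: q = C ΔT = 1.13×10^8 × 2.106 = 2.37×10^8 J/m².
Total heat: Q = q × A = 2.37×10^8 × (269.8 × 10⁶ m²) = 6.40×10^16 J.

6.40×10^16 J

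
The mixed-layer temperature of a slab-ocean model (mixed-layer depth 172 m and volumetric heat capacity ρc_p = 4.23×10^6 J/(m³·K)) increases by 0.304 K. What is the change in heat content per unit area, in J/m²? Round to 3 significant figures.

2.21×10^8

Areal heat capacity C = ρc_p × D = 4.23×10^6 × 172 = 7.28×10^8 J m⁻² K⁻¹.
ΔQ = C ΔT = 7.28×10^8 × 0.304 = 2.21×10^8 J/m².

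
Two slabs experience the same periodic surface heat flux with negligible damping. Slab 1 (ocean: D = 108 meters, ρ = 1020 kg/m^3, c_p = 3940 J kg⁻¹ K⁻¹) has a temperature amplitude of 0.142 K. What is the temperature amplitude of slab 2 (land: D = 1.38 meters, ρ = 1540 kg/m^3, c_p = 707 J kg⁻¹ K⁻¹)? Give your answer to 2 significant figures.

C_ocean = 4.34×10^8 J/(m²·K); C_land = 1.50×10^6 J/(m²·K).
A ∝ 1/C ⇒ A_land = A_ocean × C_ocean/C_land = 0.142 × 289 = 41.0 K.

41 K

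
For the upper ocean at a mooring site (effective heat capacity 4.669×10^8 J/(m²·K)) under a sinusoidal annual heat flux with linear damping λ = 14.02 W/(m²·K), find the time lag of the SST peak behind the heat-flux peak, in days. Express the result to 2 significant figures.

83 days

Areal heat capacity C = 4.669×10^8 J/(m²·K) (given).
ω = 2π / 3.15×10^7 s = 1.99×10^-7 s⁻¹.
Phase lag φ = arctan(Cω/λ) = arctan(93.0/14.02) = 1.42 rad.
Time lag = φ / ω = 1.42 / 1.99×10^-7 = 7.13×10^6 s = 82.6 days.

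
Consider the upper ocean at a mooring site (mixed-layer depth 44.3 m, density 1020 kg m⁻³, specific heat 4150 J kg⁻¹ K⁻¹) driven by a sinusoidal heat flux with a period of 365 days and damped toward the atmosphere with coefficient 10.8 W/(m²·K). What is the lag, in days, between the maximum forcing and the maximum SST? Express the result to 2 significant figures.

75 days

Areal heat capacity C = ρ c_p D = 1020 × 4150 × 44.3 = 1.88×10^8 J/(m²·K).
ω = 2π / 3.15×10^7 s = 1.99×10^-7 s⁻¹.
Phase lag φ = arctan(Cω/λ) = arctan(37.4/10.8) = 1.29 rad.
Time lag = φ / ω = 1.29 / 1.99×10^-7 = 6.47×10^6 s = 74.9 days.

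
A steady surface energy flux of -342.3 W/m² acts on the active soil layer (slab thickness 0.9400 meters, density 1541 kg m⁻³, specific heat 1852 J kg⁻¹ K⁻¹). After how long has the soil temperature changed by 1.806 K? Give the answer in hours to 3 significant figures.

Areal heat capacity C = ρ c_p D = 1541 × 1852 × 0.9400 = 2.68×10^6 J/(m²·K).
Time required: Δt = C ΔT / F = 2.68×10^6 × -1.806 / -342.3 = 14200 s.
In hours: 14200 s / (3600 s/hour) = 3.93 hours.

3.93 hours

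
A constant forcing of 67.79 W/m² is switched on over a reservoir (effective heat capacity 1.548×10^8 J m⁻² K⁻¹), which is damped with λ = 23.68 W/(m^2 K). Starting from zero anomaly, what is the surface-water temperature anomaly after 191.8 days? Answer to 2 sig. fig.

Areal heat capacity C = 1.548×10^8 J m⁻² K⁻¹ (given).
τ = C / λ = 1.55×10^8 / 23.68 = 6.54×10^6 s.
Equilibrium anomaly ΔT_eq = F / λ = 67.79 / 23.68 = 2.86 K.
t = 191.8 days = 1.66×10^7 s, so t/τ = 2.53.
ΔT(t) = ΔT_eq (1 − e^(−t/τ)) = 2.86 × (1 − e^−2.53) = 2.64 K.

2.6 K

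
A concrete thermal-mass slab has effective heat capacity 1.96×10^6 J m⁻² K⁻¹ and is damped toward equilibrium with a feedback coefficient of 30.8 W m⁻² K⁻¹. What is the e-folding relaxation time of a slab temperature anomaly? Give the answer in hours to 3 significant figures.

Areal heat capacity C = 1.96×10^6 J m⁻² K⁻¹ (given).
Relaxation time τ = C / λ = 1.96×10^6 / 30.8 = 63600 s.
In hours: 63600 s / (3600 s/hour) = 17.7 hours.

17.7 hours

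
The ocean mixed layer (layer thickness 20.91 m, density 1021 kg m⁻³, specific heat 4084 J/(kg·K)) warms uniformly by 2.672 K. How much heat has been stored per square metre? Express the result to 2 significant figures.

2.3×10^8

Areal heat capacity C = ρ c_p D = 1021 × 4084 × 20.91 = 8.72×10^7 J/(m²·K).
ΔQ = C ΔT = 8.72×10^7 × 2.672 = 2.33×10^8 J/m².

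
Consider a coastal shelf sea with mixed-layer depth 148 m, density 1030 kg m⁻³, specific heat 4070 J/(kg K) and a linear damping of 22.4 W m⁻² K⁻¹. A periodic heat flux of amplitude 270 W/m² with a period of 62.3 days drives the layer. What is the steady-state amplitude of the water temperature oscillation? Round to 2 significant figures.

Areal heat capacity C = ρ c_p D = 1030 × 4070 × 148 = 6.20×10^8 J/(m²·K).
Angular frequency ω = 2π / T = 2π / 5.38×10^6 s = 1.17×10^-6 s⁻¹.
√((Cω)² + λ²) = √((724)² + 22.4²) = 725 W/(m²·K).
Amplitude A = F₀ / √((Cω)²+λ²) = 270 / 725 = 0.373 K.

0.37 K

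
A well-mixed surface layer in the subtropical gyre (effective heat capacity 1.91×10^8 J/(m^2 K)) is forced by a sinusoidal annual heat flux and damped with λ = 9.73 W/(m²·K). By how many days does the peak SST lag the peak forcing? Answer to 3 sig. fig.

76.7 days

Areal heat capacity C = 1.91×10^8 J/(m^2 K) (given).
ω = 2π / 3.15×10^7 s = 1.99×10^-7 s⁻¹.
Phase lag φ = arctan(Cω/λ) = arctan(38.1/9.73) = 1.32 rad.
Time lag = φ / ω = 1.32 / 1.99×10^-7 = 6.63×10^6 s = 76.7 days.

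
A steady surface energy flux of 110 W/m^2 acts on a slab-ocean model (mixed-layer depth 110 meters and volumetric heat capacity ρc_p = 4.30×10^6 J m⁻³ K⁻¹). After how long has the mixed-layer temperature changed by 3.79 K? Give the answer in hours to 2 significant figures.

4500 hours

Areal heat capacity C = ρc_p × D = 4.30×10^6 × 110 = 4.73×10^8 J/(m^2 K).
Time required: Δt = C ΔT / F = 4.73×10^8 × 3.79 / 110 = 1.63×10^7 s.
In hours: 1.63×10^7 s / (3600 s/hour) = 4530 hours.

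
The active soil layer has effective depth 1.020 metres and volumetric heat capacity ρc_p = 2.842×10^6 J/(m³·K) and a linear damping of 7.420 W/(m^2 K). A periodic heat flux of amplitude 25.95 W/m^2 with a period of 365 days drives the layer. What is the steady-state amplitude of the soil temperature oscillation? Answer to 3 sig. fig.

3.49 K

Areal heat capacity C = ρc_p × D = 2.842×10^6 × 1.020 = 2.90×10^6 J/(m²·K).
Angular frequency ω = 2π / T = 2π / 3.15×10^7 s = 1.99×10^-7 s⁻¹.
√((Cω)² + λ²) = √((0.578)² + 7.420²) = 7.44 W/(m²·K).
Amplitude A = F₀ / √((Cω)²+λ²) = 25.95 / 7.44 = 3.49 K.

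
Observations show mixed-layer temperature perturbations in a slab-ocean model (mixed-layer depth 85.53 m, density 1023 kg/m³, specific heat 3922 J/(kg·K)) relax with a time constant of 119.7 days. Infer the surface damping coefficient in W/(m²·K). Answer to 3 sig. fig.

33.2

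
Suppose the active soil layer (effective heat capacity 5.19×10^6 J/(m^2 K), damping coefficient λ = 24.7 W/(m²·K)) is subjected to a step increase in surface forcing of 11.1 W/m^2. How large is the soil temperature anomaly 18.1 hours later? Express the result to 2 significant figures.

0.12 K

Areal heat capacity C = 5.19×10^6 J/(m^2 K) (given).
τ = C / λ = 5.19×10^6 / 24.7 = 2.10×10^5 s.
Equilibrium anomaly ΔT_eq = F / λ = 11.1 / 24.7 = 0.449 K.
t = 18.1 hours = 65200 s, so t/τ = 0.310.
ΔT(t) = ΔT_eq (1 − e^(−t/τ)) = 0.449 × (1 − e^−0.310) = 0.120 K.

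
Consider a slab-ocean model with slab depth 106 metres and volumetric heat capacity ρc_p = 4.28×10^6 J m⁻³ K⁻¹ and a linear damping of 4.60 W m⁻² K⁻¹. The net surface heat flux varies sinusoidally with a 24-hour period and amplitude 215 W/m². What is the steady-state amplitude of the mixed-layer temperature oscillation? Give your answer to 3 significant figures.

0.00652 K

Areal heat capacity C = ρc_p × D = 4.28×10^6 × 106 = 4.54×10^8 J/(m²·K).
Angular frequency ω = 2π / T = 2π / 86400 s = 7.27×10^-5 s⁻¹.
√((Cω)² + λ²) = √((33000)² + 4.60²) = 33000 W/(m²·K).
Amplitude A = F₀ / √((Cω)²+λ²) = 215 / 33000 = 0.00652 K.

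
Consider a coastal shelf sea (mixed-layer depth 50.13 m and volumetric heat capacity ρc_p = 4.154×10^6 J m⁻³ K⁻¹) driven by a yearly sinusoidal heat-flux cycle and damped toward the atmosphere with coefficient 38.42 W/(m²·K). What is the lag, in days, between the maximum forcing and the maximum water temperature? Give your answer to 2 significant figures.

48 days

Areal heat capacity C = ρc_p × D = 4.154×10^6 × 50.13 = 2.08×10^8 J m⁻² K⁻¹.
ω = 2π / 3.15×10^7 s = 1.99×10^-7 s⁻¹.
Phase lag φ = arctan(Cω/λ) = arctan(41.5/38.42) = 0.824 rad.
Time lag = φ / ω = 0.824 / 1.99×10^-7 = 4.13×10^6 s = 47.9 days.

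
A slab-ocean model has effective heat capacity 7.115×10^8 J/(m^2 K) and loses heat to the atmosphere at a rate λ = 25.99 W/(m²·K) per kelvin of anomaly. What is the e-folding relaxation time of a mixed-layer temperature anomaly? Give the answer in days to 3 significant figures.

317 days

Areal heat capacity C = 7.115×10^8 J/(m^2 K) (given).
Relaxation time τ = C / λ = 7.12×10^8 / 25.99 = 2.74×10^7 s.
In days: 2.74×10^7 s / (86400 s/day) = 317 days.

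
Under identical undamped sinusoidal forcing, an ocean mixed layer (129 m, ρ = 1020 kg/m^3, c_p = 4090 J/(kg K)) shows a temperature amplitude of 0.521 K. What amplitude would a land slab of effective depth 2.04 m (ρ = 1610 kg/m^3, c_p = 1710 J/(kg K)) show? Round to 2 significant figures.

50 K

C_ocean = 5.38×10^8 J/(m²·K); C_land = 5.62×10^6 J/(m²·K).
A ∝ 1/C ⇒ A_land = A_ocean × C_ocean/C_land = 0.521 × 95.8 = 49.9 K.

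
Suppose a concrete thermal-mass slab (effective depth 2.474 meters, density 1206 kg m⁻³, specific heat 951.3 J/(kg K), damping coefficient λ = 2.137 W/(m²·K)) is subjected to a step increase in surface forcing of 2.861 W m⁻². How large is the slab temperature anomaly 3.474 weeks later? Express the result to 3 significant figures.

1.06 K

Areal heat capacity C = ρ c_p D = 1206 × 951.3 × 2.474 = 2.84×10^6 J/(m²·K).
τ = C / λ = 2.84×10^6 / 2.137 = 1.33×10^6 s.
Equilibrium anomaly ΔT_eq = F / λ = 2.861 / 2.137 = 1.34 K.
t = 3.474 weeks = 2.10×10^6 s, so t/τ = 1.58.
ΔT(t) = ΔT_eq (1 − e^(−t/τ)) = 1.34 × (1 − e^−1.58) = 1.06 K.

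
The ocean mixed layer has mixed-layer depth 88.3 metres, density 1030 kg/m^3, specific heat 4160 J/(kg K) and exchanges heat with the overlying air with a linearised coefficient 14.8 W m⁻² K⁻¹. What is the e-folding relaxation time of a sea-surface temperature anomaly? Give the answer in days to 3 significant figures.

Areal heat capacity C = ρ c_p D = 1030 × 4160 × 88.3 = 3.78×10^8 J/(m²·K).
Relaxation time τ = C / λ = 3.78×10^8 / 14.8 = 2.56×10^7 s.
In days: 2.56×10^7 s / (86400 s/day) = 296 days.

296 days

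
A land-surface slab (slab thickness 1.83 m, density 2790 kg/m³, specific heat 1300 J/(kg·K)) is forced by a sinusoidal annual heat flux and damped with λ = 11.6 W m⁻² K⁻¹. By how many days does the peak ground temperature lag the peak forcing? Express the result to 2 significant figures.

Areal heat capacity C = ρ c_p D = 2790 × 1300 × 1.83 = 6.64×10^6 J/(m^2 K).
ω = 2π / 3.15×10^7 s = 1.99×10^-7 s⁻¹.
Phase lag φ = arctan(Cω/λ) = arctan(1.32/11.6) = 0.114 rad.
Time lag = φ / ω = 0.114 / 1.99×10^-7 = 5.70×10^5 s = 6.59 days.

6.6 days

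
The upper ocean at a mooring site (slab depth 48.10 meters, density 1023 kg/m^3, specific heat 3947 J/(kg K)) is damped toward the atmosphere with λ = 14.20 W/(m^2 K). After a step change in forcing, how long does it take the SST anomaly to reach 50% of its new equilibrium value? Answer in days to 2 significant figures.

110 days

Areal heat capacity C = ρ c_p D = 1023 × 3947 × 48.10 = 1.94×10^8 J/(m^2 K).
τ = C / λ = 1.94×10^8 / 14.20 = 1.37×10^7 s.
Fraction reached: 1 − e^(−t/τ) = 0.50 ⇒ t = −τ ln(1 − 0.50) = τ × 0.693.
t = 9.48×10^6 s = 110 days.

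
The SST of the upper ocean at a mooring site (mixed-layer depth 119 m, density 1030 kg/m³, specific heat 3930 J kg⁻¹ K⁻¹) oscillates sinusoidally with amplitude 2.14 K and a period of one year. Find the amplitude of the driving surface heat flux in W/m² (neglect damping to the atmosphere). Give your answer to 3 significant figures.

205

Areal heat capacity C = ρ c_p D = 1030 × 3930 × 119 = 4.82×10^8 J/(m^2 K).
ω = 2π / 3.15×10^7 s = 1.99×10^-7 s⁻¹.
Cω = 4.82×10^8 × 1.99×10^-7 = 96.0 W/(m²·K).
F₀ = A × Cω = 2.14 × 96.0 = 205 W/m².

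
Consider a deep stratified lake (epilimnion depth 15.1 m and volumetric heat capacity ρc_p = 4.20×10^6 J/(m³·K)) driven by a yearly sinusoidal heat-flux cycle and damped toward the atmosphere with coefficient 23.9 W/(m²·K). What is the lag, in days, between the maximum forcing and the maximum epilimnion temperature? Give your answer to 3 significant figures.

28.3 days

Areal heat capacity C = ρc_p × D = 4.20×10^6 × 15.1 = 6.34×10^7 J/(m²·K).
ω = 2π / 3.15×10^7 s = 1.99×10^-7 s⁻¹.
Phase lag φ = arctan(Cω/λ) = arctan(12.6/23.9) = 0.486 rad.
Time lag = φ / ω = 0.486 / 1.99×10^-7 = 2.44×10^6 s = 28.3 days.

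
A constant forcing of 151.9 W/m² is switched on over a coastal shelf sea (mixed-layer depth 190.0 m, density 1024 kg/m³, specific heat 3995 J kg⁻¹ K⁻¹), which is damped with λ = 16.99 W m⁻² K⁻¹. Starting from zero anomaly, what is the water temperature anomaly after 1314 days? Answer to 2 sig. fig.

8.2 K

Areal heat capacity C = ρ c_p D = 1024 × 3995 × 190.0 = 7.77×10^8 J/(m²·K).
τ = C / λ = 7.77×10^8 / 16.99 = 4.57×10^7 s.
Equilibrium anomaly ΔT_eq = F / λ = 151.9 / 16.99 = 8.94 K.
t = 1314 days = 1.14×10^8 s, so t/τ = 2.48.
ΔT(t) = ΔT_eq (1 − e^(−t/τ)) = 8.94 × (1 − e^−2.48) = 8.19 K.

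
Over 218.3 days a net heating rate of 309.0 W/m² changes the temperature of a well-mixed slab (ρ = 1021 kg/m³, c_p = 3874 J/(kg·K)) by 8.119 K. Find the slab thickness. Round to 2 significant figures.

180 m

Heat input Q = F Δt = 309.0 × 1.89×10^7 s = 5.83×10^9 J/m².
Required areal heat capacity C = Q / ΔT = 7.18×10^8 J/(m²·K).
Depth D = C / (ρ c_p) = 7.18×10^8 / (1021 × 3874) = 181 m.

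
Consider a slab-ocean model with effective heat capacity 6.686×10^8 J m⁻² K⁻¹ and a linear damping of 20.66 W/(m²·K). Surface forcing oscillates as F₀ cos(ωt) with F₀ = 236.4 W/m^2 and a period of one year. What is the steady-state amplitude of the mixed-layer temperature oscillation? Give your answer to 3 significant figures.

Areal heat capacity C = 6.686×10^8 J m⁻² K⁻¹ (given).
Angular frequency ω = 2π / T = 2π / 3.15×10^7 s = 1.99×10^-7 s⁻¹.
√((Cω)² + λ²) = √((133)² + 20.66²) = 135 W/(m²·K).
Amplitude A = F₀ / √((Cω)²+λ²) = 236.4 / 135 = 1.75 K.

1.75 K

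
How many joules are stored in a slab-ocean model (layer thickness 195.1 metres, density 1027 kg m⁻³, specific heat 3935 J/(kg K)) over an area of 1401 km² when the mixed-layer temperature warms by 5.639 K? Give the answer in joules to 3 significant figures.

6.23×10^18 J

Areal heat capacity C = ρ c_p D = 1027 × 3935 × 195.1 = 7.88×10^8 J m⁻² K⁻¹.
Heat per unit area: q = C ΔT = 7.88×10^8 × 5.639 = 4.45×10^9 J/m².
Total heat: Q = q × A = 4.45×10^9 × (1401 × 10⁶ m²) = 6.23×10^18 J.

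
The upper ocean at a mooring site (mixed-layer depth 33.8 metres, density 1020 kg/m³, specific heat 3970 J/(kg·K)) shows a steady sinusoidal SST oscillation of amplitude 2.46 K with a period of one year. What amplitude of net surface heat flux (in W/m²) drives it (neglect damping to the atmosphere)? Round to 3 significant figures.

67.1

Areal heat capacity C = ρ c_p D = 1020 × 3970 × 33.8 = 1.37×10^8 J/(m^2 K).
ω = 2π / 3.15×10^7 s = 1.99×10^-7 s⁻¹.
Cω = 1.37×10^8 × 1.99×10^-7 = 27.3 W/(m²·K).
F₀ = A × Cω = 2.46 × 27.3 = 67.1 W/m².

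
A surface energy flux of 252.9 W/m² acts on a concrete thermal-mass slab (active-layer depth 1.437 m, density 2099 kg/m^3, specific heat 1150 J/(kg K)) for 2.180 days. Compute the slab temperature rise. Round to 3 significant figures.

13.7 K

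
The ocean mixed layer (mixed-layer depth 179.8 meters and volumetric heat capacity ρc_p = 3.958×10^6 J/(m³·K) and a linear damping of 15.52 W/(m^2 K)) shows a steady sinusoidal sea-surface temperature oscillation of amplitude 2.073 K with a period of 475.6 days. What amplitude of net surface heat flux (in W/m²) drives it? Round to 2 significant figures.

230

Areal heat capacity C = ρc_p × D = 3.958×10^6 × 179.8 = 7.12×10^8 J/(m²·K).
ω = 2π / 4.11×10^7 s = 1.53×10^-7 s⁻¹.
√((Cω)² + λ²) = √((109)² + 15.52²) = 110 W/(m²·K).
F₀ = A × √((Cω)²+λ²) = 2.073 × 110 = 228 W/m².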